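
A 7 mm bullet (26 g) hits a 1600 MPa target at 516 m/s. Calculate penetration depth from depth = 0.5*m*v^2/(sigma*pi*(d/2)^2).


A = pi*(d/2)^2 = pi*(7/2)^2 = 38.4845 mm^2
E = 0.5*m*v^2 = 0.5*0.026*516^2 = 3461.33 J
depth = E/(sigma*A) = 3461.33 J / (1600 MPa * 38.4845 mm^2) = 3461.33/(1600 * 38.4845) m = 0.056213 m ≈ 56.21 mm

56.21 mm


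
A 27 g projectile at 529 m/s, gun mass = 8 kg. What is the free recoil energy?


v_r = m_p*v_p/m_gun = 0.027*529/8 = 1.78537 m/s, E_r = 0.5*m_gun*v_r^2 = 0.5*8*1.78537^2 = 12.75 J

12.75 J


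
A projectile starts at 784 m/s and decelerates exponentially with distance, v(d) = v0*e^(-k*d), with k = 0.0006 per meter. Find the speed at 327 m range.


v = v0*exp(-k*d) = 784*exp(-0.0006*327) = 644.3 m/s

644.3 m/s


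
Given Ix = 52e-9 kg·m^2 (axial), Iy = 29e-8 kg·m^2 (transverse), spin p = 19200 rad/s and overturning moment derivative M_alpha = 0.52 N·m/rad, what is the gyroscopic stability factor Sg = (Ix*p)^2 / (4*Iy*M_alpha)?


Sg = Ix^2 * p^2 / (4 * Iy * M_alpha) = (52e-9)^2 * 19200^2 / (4 * 29e-8 * 0.52) = 1.653

1.653


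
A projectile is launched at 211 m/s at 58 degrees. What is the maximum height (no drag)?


H = (v0*sin(theta))^2 / (2g) = (211*sin(58°))^2 / (2*9.81) = 1632 m

1632 m


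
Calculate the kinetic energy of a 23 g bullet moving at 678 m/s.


E = 0.5*m*v^2 = 0.5*0.023*678^2 = 5286 J

5286 J


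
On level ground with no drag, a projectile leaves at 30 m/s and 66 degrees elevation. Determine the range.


R = v0^2 * sin(2*theta) / g = 30^2 * sin(2*66°) / 9.81 = 68.18 m

68.18 m


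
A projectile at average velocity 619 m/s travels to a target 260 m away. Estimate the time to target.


t = d/v = 260/619 = 0.42 s

0.42 s


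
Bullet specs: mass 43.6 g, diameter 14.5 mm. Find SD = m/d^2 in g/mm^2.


SD = m/d^2 = 43.6/14.5^2 = 0.2074 g/mm^2

0.2074 g/mm^2


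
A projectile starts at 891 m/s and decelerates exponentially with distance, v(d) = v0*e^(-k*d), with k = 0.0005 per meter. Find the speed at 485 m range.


v = v0*exp(-k*d) = 891*exp(-0.0005*485) = 699.1 m/s

699.1 m/s


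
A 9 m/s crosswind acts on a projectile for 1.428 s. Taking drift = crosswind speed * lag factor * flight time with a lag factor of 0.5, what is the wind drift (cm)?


drift = v_wind * lag * t = 9 * 0.5 * 1.428 = 6.426 m ≈ 642.6 cm

642.6 cm


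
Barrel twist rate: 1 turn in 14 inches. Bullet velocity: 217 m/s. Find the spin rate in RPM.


twist_m = 14*0.0254 = 0.3556 m
spin = v/twist = 217/0.3556 = 610.2362 rev/s
RPM = spin*60 = 610.2362*60 ≈ 36614 RPM

36614 RPM


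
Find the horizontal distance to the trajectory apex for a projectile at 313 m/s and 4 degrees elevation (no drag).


R = v0^2*sin(2*theta)/g = 313^2*sin(2*4°)/9.81 = 1389.87 m
apex_dist = R/2 = 1389.87/2 = 694.9 m

694.9 m


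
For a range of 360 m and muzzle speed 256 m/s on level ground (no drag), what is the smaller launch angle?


sin(2*theta) = R*g/v0^2 = 360*9.81/256^2 = 0.0538879, theta = arcsin(0.0538879)/2 = 1.545°

1.545 degrees


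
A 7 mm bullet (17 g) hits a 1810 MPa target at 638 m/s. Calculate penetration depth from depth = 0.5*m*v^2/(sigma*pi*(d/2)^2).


A = pi*(d/2)^2 = pi*(7/2)^2 = 38.4845 mm^2
E = 0.5*m*v^2 = 0.5*0.017*638^2 = 3459.87 J
depth = E/(sigma*A) = 3459.87 J / (1810 MPa * 38.4845 mm^2) = 3459.87/(1810 * 38.4845) m = 0.0496702 m ≈ 49.67 mm

49.67 mm


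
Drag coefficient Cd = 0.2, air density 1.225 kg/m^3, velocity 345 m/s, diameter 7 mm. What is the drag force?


A = pi*(d/2)^2 = pi*(7/2000)^2 = 3.84845e-05 m^2
Fd = 0.5*Cd*rho*A*v^2 = 0.5*0.2*1.225*3.84845e-05*345^2 = 0.5611 N

0.5611 N


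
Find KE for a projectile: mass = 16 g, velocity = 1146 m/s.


E = 0.5*m*v^2 = 0.5*0.016*1146^2 = 10507 J

10507 J


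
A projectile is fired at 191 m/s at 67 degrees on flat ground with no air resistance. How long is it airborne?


T = 2*v0*sin(theta)/g = 2*191*sin(67°)/9.81 = 35.84 s

35.84 s


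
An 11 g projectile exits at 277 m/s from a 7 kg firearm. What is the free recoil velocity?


v_recoil = m_p * v_p / m_gun = 0.011 * 277 / 7 = 0.4353 m/s

0.4353 m/s


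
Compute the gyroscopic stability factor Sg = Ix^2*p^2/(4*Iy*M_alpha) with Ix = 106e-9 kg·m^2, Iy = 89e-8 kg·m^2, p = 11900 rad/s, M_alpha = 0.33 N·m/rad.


Sg = Ix^2 * p^2 / (4 * Iy * M_alpha) = (106e-9)^2 * 11900^2 / (4 * 89e-8 * 0.33) = 1.354

1.354


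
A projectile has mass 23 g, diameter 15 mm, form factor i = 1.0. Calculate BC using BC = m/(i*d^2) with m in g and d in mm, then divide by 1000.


BC = m/(i*d^2*1000) = 23/(1.0 * 15^2 * 1000) = 0.0001022

0.0001022


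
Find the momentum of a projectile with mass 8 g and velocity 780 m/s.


p = m*v = 0.008*780 = 6.24 kg·m/s

6.24 kg·m/s


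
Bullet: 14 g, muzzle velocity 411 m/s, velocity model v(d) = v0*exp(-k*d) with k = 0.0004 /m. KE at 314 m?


v = v0*exp(-k*d) = 411*exp(-0.0004*314) = 362.489 m/s
E = 0.5*m*v^2 = 0.5*0.014*362.489^2 = 919.8 J

919.8 J


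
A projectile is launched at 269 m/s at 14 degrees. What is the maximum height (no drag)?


H = (v0*sin(theta))^2 / (2g) = (269*sin(14°))^2 / (2*9.81) = 215.9 m

215.9 m


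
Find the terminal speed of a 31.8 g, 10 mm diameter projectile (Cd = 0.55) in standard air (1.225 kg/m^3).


A = pi*(d/2)^2 = pi*(10/2000)^2 = 7.85398e-05 m^2
vt = sqrt(2mg/(Cd*rho*A)) = sqrt(2*0.0318*9.81/(0.55 * 1.225 * 7.85398e-05)) = 108.6 m/s

108.6 m/s


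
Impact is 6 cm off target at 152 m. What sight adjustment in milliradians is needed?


1 mrad subtends 1 cm per 10 m of range, so adj = error_cm / (dist_m / 10) = 6 / (152/10) = 0.3947 mrad

0.3947 mrad


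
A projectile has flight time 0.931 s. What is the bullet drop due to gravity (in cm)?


drop = 0.5*g*t^2 = 0.5*9.81*0.931^2 = 4.25146 m ≈ 425.1 cm

425.1 cm


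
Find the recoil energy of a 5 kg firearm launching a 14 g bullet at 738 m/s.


v_r = m_p*v_p/m_gun = 0.014*738/5 = 2.0664 m/s, E_r = 0.5*m_gun*v_r^2 = 0.5*5*2.0664^2 = 10.68 J

10.68 J


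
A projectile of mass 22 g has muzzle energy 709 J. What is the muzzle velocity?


v = sqrt(2*E/m) = sqrt(2*709/0.022) = 253.9 m/s

253.9 m/s


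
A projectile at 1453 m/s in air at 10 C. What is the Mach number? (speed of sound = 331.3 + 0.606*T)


a = 331.3 + 0.606*(10) = 337.36 m/s
M = v/a = 1453/337.36 = 4.307

4.307


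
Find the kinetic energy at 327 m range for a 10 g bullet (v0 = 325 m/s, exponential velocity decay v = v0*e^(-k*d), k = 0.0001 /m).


v = v0*exp(-k*d) = 325*exp(-0.0001*327) = 314.544 m/s
E = 0.5*m*v^2 = 0.5*0.01*314.544^2 = 494.7 J

494.7 J


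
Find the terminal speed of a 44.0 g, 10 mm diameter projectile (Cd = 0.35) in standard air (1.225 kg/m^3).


A = pi*(d/2)^2 = pi*(10/2000)^2 = 7.85398e-05 m^2
vt = sqrt(2mg/(Cd*rho*A)) = sqrt(2*0.044*9.81/(0.35 * 1.225 * 7.85398e-05)) = 160.1 m/s

160.1 m/s


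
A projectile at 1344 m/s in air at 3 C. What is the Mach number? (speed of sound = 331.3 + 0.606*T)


a = 331.3 + 0.606*(3) = 333.118 m/s
M = v/a = 1344/333.118 = 4.035

4.035


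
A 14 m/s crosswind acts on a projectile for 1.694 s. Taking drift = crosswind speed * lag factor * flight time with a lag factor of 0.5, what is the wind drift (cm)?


drift = v_wind * lag * t = 14 * 0.5 * 1.694 = 11.858 m ≈ 1186 cm

1186 cm


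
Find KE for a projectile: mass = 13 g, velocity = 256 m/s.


E = 0.5*m*v^2 = 0.5*0.013*256^2 = 426 J

426 J


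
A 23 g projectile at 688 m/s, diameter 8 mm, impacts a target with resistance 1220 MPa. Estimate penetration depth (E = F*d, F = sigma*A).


A = pi*(d/2)^2 = pi*(8/2)^2 = 50.2655 mm^2
E = 0.5*m*v^2 = 0.5*0.023*688^2 = 5443.46 J
depth = E/(sigma*A) = 5443.46 J / (1220 MPa * 50.2655 mm^2) = 5443.46/(1220 * 50.2655) m = 0.0887657 m ≈ 88.77 mm

88.77 mm


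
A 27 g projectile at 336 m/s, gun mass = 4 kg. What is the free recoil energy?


v_r = m_p*v_p/m_gun = 0.027*336/4 = 2.268 m/s, E_r = 0.5*m_gun*v_r^2 = 0.5*4*2.268^2 = 10.29 J

10.29 J


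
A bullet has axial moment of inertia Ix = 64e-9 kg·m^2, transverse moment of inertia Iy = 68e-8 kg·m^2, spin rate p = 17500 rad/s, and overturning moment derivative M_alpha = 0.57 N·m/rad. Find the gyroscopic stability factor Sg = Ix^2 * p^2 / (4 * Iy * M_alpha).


Sg = Ix^2 * p^2 / (4 * Iy * M_alpha) = (64e-9)^2 * 17500^2 / (4 * 68e-8 * 0.57) = 0.8091

0.8091


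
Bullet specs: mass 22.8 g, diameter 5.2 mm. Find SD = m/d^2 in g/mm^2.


SD = m/d^2 = 22.8/5.2^2 = 0.8432 g/mm^2

0.8432 g/mm^2


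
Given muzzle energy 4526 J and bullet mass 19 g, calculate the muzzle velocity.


v = sqrt(2*E/m) = sqrt(2*4526/0.019) = 690.2 m/s

690.2 m/s


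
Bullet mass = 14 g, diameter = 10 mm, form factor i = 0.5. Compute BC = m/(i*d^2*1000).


BC = m/(i*d^2*1000) = 14/(0.5 * 10^2 * 1000) = 0.00028

0.00028


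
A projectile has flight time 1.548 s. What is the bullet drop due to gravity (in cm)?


drop = 0.5*g*t^2 = 0.5*9.81*1.548^2 = 11.7539 m ≈ 1175 cm

1175 cm


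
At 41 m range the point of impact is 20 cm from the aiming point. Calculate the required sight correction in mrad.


1 mrad subtends 1 cm per 10 m of range, so adj = error_cm / (dist_m / 10) = 20 / (41/10) = 4.878 mrad

4.878 mrad


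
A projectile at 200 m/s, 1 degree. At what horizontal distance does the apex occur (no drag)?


R = v0^2*sin(2*theta)/g = 200^2*sin(2*1°)/9.81 = 142.302 m
apex_dist = R/2 = 142.302/2 = 71.15 m

71.15 m


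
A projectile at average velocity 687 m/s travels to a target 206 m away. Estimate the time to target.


t = d/v = 206/687 = 0.2999 s

0.2999 s


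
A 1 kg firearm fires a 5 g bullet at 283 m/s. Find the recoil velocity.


v_recoil = m_p * v_p / m_gun = 0.005 * 283 / 1 = 1.415 m/s

1.415 m/s


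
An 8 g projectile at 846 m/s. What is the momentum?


p = m*v = 0.008*846 = 6.768 kg·m/s

6.768 kg·m/s


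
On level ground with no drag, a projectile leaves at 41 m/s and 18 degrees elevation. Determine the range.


R = v0^2 * sin(2*theta) / g = 41^2 * sin(2*18°) / 9.81 = 100.7 m

100.7 m


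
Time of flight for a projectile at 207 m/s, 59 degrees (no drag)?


T = 2*v0*sin(theta)/g = 2*207*sin(59°)/9.81 = 36.17 s

36.17 s


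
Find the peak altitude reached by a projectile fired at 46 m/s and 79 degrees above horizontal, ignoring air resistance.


H = (v0*sin(theta))^2 / (2g) = (46*sin(79°))^2 / (2*9.81) = 103.9 m

103.9 m


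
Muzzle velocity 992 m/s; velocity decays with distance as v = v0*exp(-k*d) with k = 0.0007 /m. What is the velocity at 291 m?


v = v0*exp(-k*d) = 992*exp(-0.0007*291) = 809.2 m/s

809.2 m/s


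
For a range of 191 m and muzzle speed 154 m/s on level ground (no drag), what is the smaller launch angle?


sin(2*theta) = R*g/v0^2 = 191*9.81/154^2 = 0.0790062, theta = arcsin(0.0790062)/2 = 2.266°

2.266 degrees


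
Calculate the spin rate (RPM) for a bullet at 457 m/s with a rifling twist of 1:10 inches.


twist_m = 10*0.0254 = 0.254 m
spin = v/twist = 457/0.254 = 1799.213 rev/s
RPM = spin*60 = 1799.213*60 ≈ 107953 RPM

107953 RPM


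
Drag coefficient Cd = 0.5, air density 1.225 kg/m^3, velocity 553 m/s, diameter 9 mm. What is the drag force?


A = pi*(d/2)^2 = pi*(9/2000)^2 = 6.36173e-05 m^2
Fd = 0.5*Cd*rho*A*v^2 = 0.5*0.5*1.225*6.36173e-05*553^2 = 5.958 N

5.958 N


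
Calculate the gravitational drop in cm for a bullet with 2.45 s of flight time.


drop = 0.5*g*t^2 = 0.5*9.81*2.45^2 = 29.4423 m ≈ 2944 cm

2944 cm


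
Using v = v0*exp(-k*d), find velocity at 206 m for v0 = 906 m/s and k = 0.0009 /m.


v = v0*exp(-k*d) = 906*exp(-0.0009*206) = 752.7 m/s

752.7 m/s


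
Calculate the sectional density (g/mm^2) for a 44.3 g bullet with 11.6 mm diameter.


SD = m/d^2 = 44.3/11.6^2 = 0.3292 g/mm^2

0.3292 g/mm^2


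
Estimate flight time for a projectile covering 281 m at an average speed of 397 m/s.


t = d/v = 281/397 = 0.7078 s

0.7078 s


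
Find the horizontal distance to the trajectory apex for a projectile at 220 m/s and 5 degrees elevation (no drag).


R = v0^2*sin(2*theta)/g = 220^2*sin(2*5°)/9.81 = 856.735 m
apex_dist = R/2 = 856.735/2 = 428.4 m

428.4 m


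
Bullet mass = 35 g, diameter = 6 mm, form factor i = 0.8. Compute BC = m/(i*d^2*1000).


BC = m/(i*d^2*1000) = 35/(0.8 * 6^2 * 1000) = 0.001215

0.001215


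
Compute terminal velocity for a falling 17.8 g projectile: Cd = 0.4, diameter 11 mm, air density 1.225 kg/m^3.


A = pi*(d/2)^2 = pi*(11/2000)^2 = 9.50332e-05 m^2
vt = sqrt(2mg/(Cd*rho*A)) = sqrt(2*0.0178*9.81/(0.4 * 1.225 * 9.50332e-05)) = 86.6 m/s

86.6 m/s


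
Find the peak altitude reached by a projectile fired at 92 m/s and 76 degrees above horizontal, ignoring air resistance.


H = (v0*sin(theta))^2 / (2g) = (92*sin(76°))^2 / (2*9.81) = 406.1 m

406.1 m


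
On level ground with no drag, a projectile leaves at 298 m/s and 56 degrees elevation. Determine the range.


R = v0^2 * sin(2*theta) / g = 298^2 * sin(2*56°) / 9.81 = 8393 m

8393 m


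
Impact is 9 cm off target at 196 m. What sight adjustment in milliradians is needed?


1 mrad subtends 1 cm per 10 m of range, so adj = error_cm / (dist_m / 10) = 9 / (196/10) = 0.4592 mrad

0.4592 mrad


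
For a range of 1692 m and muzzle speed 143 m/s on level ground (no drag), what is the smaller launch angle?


sin(2*theta) = R*g/v0^2 = 1692*9.81/143^2 = 0.811703, theta = arcsin(0.811703)/2 = 27.13°

27.13 degrees


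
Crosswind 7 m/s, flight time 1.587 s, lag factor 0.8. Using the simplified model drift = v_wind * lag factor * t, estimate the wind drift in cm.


drift = v_wind * lag * t = 7 * 0.8 * 1.587 = 8.8872 m ≈ 888.7 cm

888.7 cm


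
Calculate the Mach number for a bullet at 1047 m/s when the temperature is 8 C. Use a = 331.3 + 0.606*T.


a = 331.3 + 0.606*(8) = 336.148 m/s
M = v/a = 1047/336.148 = 3.115

3.115


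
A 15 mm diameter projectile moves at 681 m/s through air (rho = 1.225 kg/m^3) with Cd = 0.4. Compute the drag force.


A = pi*(d/2)^2 = pi*(15/2000)^2 = 1.76715e-04 m^2
Fd = 0.5*Cd*rho*A*v^2 = 0.5*0.4*1.225*1.76715e-04*681^2 = 20.08 N

20.08 N


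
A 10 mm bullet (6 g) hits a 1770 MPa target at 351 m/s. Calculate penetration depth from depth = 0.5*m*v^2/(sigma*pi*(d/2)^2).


A = pi*(d/2)^2 = pi*(10/2)^2 = 78.5398 mm^2
E = 0.5*m*v^2 = 0.5*0.006*351^2 = 369.603 J
depth = E/(sigma*A) = 369.603 J / (1770 MPa * 78.5398 mm^2) = 369.603/(1770 * 78.5398) m = 0.00265872 m ≈ 2.659 mm

2.659 mm


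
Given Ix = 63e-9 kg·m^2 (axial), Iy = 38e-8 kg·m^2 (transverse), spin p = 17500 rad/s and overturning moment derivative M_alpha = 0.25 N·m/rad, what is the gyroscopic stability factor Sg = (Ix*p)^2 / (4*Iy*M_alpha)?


Sg = Ix^2 * p^2 / (4 * Iy * M_alpha) = (63e-9)^2 * 17500^2 / (4 * 38e-8 * 0.25) = 3.199

3.199


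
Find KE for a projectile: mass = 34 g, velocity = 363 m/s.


E = 0.5*m*v^2 = 0.5*0.034*363^2 = 2240 J

2240 J


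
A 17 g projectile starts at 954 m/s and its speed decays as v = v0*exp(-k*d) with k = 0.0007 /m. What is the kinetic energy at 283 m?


v = v0*exp(-k*d) = 954*exp(-0.0007*283) = 782.555 m/s
E = 0.5*m*v^2 = 0.5*0.017*782.555^2 = 5205 J

5205 J


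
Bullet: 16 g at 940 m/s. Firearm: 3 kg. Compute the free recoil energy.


v_r = m_p*v_p/m_gun = 0.016*940/3 = 5.01333 m/s, E_r = 0.5*m_gun*v_r^2 = 0.5*3*5.01333^2 = 37.7 J

37.7 J


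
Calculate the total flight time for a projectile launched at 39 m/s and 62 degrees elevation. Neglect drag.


T = 2*v0*sin(theta)/g = 2*39*sin(62°)/9.81 = 7.02 s

7.02 s


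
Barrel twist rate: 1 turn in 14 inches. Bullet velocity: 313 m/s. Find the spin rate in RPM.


twist_m = 14*0.0254 = 0.3556 m
spin = v/twist = 313/0.3556 = 880.2025 rev/s
RPM = spin*60 = 880.2025*60 ≈ 52812 RPM

52812 RPM


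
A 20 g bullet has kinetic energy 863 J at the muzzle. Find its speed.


v = sqrt(2*E/m) = sqrt(2*863/0.02) = 293.8 m/s

293.8 m/s


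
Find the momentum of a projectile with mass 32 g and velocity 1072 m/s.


p = m*v = 0.032*1072 = 34.3 kg·m/s

34.3 kg·m/s


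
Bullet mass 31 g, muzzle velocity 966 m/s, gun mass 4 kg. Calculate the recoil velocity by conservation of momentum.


v_recoil = m_p * v_p / m_gun = 0.031 * 966 / 4 = 7.487 m/s

7.487 m/s


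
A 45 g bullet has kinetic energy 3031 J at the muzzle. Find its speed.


v = sqrt(2*E/m) = sqrt(2*3031/0.045) = 367 m/s

367 m/s


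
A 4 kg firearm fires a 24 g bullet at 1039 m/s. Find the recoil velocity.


v_recoil = m_p * v_p / m_gun = 0.024 * 1039 / 4 = 6.234 m/s

6.234 m/s


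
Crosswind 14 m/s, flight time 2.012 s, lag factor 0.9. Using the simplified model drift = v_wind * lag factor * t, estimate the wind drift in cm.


drift = v_wind * lag * t = 14 * 0.9 * 2.012 = 25.3512 m ≈ 2535 cm

2535 cm


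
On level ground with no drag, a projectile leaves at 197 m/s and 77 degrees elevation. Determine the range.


R = v0^2 * sin(2*theta) / g = 197^2 * sin(2*77°) / 9.81 = 1734 m

1734 m


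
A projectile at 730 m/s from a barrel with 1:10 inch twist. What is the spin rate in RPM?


twist_m = 10*0.0254 = 0.254 m
spin = v/twist = 730/0.254 = 2874.016 rev/s
RPM = spin*60 = 2874.016*60 ≈ 172441 RPM

172441 RPM


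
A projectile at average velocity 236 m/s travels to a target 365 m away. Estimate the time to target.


t = d/v = 365/236 = 1.547 s

1.547 s


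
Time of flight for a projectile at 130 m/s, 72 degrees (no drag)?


T = 2*v0*sin(theta)/g = 2*130*sin(72°)/9.81 = 25.21 s

25.21 s


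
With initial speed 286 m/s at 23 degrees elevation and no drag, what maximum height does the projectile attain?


H = (v0*sin(theta))^2 / (2g) = (286*sin(23°))^2 / (2*9.81) = 636.5 m

636.5 m


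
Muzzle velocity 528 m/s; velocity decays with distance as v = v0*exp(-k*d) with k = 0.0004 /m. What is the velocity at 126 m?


v = v0*exp(-k*d) = 528*exp(-0.0004*126) = 502 m/s

502 m/s


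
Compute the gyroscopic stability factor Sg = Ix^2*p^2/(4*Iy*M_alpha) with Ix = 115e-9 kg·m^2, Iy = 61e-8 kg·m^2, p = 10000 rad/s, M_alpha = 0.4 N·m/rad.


Sg = Ix^2 * p^2 / (4 * Iy * M_alpha) = (115e-9)^2 * 10000^2 / (4 * 61e-8 * 0.4) = 1.355

1.355


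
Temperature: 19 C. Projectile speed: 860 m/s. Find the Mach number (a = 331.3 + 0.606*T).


a = 331.3 + 0.606*(19) = 342.814 m/s
M = v/a = 860/342.814 = 2.509

2.509


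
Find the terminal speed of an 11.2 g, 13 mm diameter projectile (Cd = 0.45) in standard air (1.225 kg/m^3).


A = pi*(d/2)^2 = pi*(13/2000)^2 = 1.32732e-04 m^2
vt = sqrt(2mg/(Cd*rho*A)) = sqrt(2*0.0112*9.81/(0.45 * 1.225 * 1.32732e-04)) = 54.8 m/s

54.8 m/s


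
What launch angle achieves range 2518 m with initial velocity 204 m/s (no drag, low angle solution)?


sin(2*theta) = R*g/v0^2 = 2518*9.81/204^2 = 0.59356, theta = arcsin(0.59356)/2 = 18.21°

18.21 degrees


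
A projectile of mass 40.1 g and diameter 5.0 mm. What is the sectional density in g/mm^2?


SD = m/d^2 = 40.1/5.0^2 = 1.604 g/mm^2

1.604 g/mm^2


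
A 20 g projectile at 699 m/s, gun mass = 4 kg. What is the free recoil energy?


v_r = m_p*v_p/m_gun = 0.02*699/4 = 3.495 m/s, E_r = 0.5*m_gun*v_r^2 = 0.5*4*3.495^2 = 24.43 J

24.43 J


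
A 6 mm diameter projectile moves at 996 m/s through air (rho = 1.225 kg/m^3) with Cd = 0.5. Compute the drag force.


A = pi*(d/2)^2 = pi*(6/2000)^2 = 2.82743e-05 m^2
Fd = 0.5*Cd*rho*A*v^2 = 0.5*0.5*1.225*2.82743e-05*996^2 = 8.59 N

8.59 N


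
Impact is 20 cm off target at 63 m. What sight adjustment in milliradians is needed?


1 mrad subtends 1 cm per 10 m of range, so adj = error_cm / (dist_m / 10) = 20 / (63/10) = 3.175 mrad

3.175 mrad


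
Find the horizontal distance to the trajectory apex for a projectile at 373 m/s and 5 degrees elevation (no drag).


R = v0^2*sin(2*theta)/g = 373^2*sin(2*5°)/9.81 = 2462.74 m
apex_dist = R/2 = 2462.74/2 = 1231 m

1231 m


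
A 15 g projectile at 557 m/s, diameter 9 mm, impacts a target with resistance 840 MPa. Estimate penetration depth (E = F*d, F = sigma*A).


A = pi*(d/2)^2 = pi*(9/2)^2 = 63.6173 mm^2
E = 0.5*m*v^2 = 0.5*0.015*557^2 = 2326.87 J
depth = E/(sigma*A) = 2326.87 J / (840 MPa * 63.6173 mm^2) = 2326.87/(840 * 63.6173) m = 0.0435429 m ≈ 43.54 mm

43.54 mm


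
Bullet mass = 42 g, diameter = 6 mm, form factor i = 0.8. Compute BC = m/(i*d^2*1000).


BC = m/(i*d^2*1000) = 42/(0.8 * 6^2 * 1000) = 0.001458

0.001458


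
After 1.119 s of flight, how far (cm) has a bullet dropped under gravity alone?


drop = 0.5*g*t^2 = 0.5*9.81*1.119^2 = 6.14185 m ≈ 614.2 cm

614.2 cm


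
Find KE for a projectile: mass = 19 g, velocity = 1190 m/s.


E = 0.5*m*v^2 = 0.5*0.019*1190^2 = 13453 J

13453 J


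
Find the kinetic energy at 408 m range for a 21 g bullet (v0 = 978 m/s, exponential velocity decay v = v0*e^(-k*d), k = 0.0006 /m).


v = v0*exp(-k*d) = 978*exp(-0.0006*408) = 765.638 m/s
E = 0.5*m*v^2 = 0.5*0.021*765.638^2 = 6155 J

6155 J


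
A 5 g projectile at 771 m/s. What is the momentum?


p = m*v = 0.005*771 = 3.855 kg·m/s

3.855 kg·m/s


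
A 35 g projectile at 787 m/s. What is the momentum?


p = m*v = 0.035*787 = 27.55 kg·m/s

27.55 kg·m/s


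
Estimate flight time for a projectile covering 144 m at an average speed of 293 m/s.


t = d/v = 144/293 = 0.4915 s

0.4915 s


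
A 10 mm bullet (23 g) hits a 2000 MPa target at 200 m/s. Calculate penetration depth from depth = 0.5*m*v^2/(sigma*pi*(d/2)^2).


A = pi*(d/2)^2 = pi*(10/2)^2 = 78.5398 mm^2
E = 0.5*m*v^2 = 0.5*0.023*200^2 = 460 J
depth = E/(sigma*A) = 460 J / (2000 MPa * 78.5398 mm^2) = 460/(2000 * 78.5398) m = 0.00292845 m ≈ 2.928 mm

2.928 mm


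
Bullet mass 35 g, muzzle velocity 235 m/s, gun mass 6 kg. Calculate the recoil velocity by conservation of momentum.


v_recoil = m_p * v_p / m_gun = 0.035 * 235 / 6 = 1.371 m/s

1.371 m/s


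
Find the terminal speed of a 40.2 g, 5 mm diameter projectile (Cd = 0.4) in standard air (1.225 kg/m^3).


A = pi*(d/2)^2 = pi*(5/2000)^2 = 1.96350e-05 m^2
vt = sqrt(2mg/(Cd*rho*A)) = sqrt(2*0.0402*9.81/(0.4 * 1.225 * 1.96350e-05)) = 286.3 m/s

286.3 m/s


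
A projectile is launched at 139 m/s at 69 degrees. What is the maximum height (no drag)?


H = (v0*sin(theta))^2 / (2g) = (139*sin(69°))^2 / (2*9.81) = 858.3 m

858.3 m


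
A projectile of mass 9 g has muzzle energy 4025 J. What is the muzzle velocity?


v = sqrt(2*E/m) = sqrt(2*4025/0.009) = 945.8 m/s

945.8 m/s


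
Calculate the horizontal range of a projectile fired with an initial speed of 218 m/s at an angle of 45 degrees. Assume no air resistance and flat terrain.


R = v0^2 * sin(2*theta) / g = 218^2 * sin(2*45°) / 9.81 = 4844 m

4844 m


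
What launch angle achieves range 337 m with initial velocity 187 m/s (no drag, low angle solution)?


sin(2*theta) = R*g/v0^2 = 337*9.81/187^2 = 0.09454, theta = arcsin(0.09454)/2 = 2.712°

2.712 degrees


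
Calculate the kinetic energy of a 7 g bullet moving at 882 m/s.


E = 0.5*m*v^2 = 0.5*0.007*882^2 = 2723 J

2723 J


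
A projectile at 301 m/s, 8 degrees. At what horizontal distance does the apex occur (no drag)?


R = v0^2*sin(2*theta)/g = 301^2*sin(2*8°)/9.81 = 2545.67 m
apex_dist = R/2 = 2545.67/2 = 1273 m

1273 m


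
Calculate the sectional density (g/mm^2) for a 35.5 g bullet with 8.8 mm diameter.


SD = m/d^2 = 35.5/8.8^2 = 0.4584 g/mm^2

0.4584 g/mm^2


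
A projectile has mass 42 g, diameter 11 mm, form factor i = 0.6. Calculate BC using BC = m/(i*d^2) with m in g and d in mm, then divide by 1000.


BC = m/(i*d^2*1000) = 42/(0.6 * 11^2 * 1000) = 0.0005785

0.0005785


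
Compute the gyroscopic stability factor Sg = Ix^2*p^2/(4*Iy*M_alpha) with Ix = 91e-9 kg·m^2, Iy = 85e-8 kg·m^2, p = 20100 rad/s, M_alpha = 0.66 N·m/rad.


Sg = Ix^2 * p^2 / (4 * Iy * M_alpha) = (91e-9)^2 * 20100^2 / (4 * 85e-8 * 0.66) = 1.491

1.491


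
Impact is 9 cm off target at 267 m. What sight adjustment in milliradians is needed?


1 mrad subtends 1 cm per 10 m of range, so adj = error_cm / (dist_m / 10) = 9 / (267/10) = 0.3371 mrad

0.3371 mrad


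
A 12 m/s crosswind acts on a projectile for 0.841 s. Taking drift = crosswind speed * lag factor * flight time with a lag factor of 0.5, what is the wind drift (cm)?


drift = v_wind * lag * t = 12 * 0.5 * 0.841 = 5.046 m ≈ 504.6 cm

504.6 cm


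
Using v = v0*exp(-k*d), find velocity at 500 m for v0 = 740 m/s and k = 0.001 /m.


v = v0*exp(-k*d) = 740*exp(-0.001*500) = 448.8 m/s

448.8 m/s


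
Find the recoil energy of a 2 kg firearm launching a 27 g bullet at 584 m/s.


v_r = m_p*v_p/m_gun = 0.027*584/2 = 7.884 m/s, E_r = 0.5*m_gun*v_r^2 = 0.5*2*7.884^2 = 62.16 J

62.16 J


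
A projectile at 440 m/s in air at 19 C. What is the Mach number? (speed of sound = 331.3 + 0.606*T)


a = 331.3 + 0.606*(19) = 342.814 m/s
M = v/a = 440/342.814 = 1.283

1.283


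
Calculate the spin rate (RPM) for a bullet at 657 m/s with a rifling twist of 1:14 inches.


twist_m = 14*0.0254 = 0.3556 m
spin = v/twist = 657/0.3556 = 1847.582 rev/s
RPM = spin*60 = 1847.582*60 ≈ 110855 RPM

110855 RPM


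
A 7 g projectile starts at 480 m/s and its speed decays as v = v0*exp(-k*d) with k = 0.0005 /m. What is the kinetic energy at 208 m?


v = v0*exp(-k*d) = 480*exp(-0.0005*208) = 432.588 m/s
E = 0.5*m*v^2 = 0.5*0.007*432.588^2 = 655 J

655 J


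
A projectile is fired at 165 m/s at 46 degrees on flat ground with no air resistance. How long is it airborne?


T = 2*v0*sin(theta)/g = 2*165*sin(46°)/9.81 = 24.2 s

24.2 s


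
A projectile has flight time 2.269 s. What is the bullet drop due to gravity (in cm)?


drop = 0.5*g*t^2 = 0.5*9.81*2.269^2 = 25.2527 m ≈ 2525 cm

2525 cm


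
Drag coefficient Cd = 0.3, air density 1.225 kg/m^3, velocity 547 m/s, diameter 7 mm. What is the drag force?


A = pi*(d/2)^2 = pi*(7/2000)^2 = 3.84845e-05 m^2
Fd = 0.5*Cd*rho*A*v^2 = 0.5*0.3*1.225*3.84845e-05*547^2 = 2.116 N

2.116 N


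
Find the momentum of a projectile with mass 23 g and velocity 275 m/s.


p = m*v = 0.023*275 = 6.325 kg·m/s

6.325 kg·m/s


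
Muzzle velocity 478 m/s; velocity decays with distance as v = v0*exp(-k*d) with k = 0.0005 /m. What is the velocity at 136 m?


v = v0*exp(-k*d) = 478*exp(-0.0005*136) = 446.6 m/s

446.6 m/s


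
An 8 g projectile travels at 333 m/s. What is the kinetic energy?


E = 0.5*m*v^2 = 0.5*0.008*333^2 = 443.6 J

443.6 J


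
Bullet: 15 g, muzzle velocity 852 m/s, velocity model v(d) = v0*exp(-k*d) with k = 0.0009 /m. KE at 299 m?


v = v0*exp(-k*d) = 852*exp(-0.0009*299) = 650.985 m/s
E = 0.5*m*v^2 = 0.5*0.015*650.985^2 = 3178 J

3178 J


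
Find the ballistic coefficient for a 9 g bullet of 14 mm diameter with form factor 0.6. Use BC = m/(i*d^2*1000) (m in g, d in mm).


BC = m/(i*d^2*1000) = 9/(0.6 * 14^2 * 1000) = 7.653e-05

7.653e-05


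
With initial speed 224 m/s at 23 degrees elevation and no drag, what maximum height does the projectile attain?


H = (v0*sin(theta))^2 / (2g) = (224*sin(23°))^2 / (2*9.81) = 390.4 m

390.4 m


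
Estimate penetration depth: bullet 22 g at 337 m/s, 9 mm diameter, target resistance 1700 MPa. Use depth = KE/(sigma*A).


A = pi*(d/2)^2 = pi*(9/2)^2 = 63.6173 mm^2
E = 0.5*m*v^2 = 0.5*0.022*337^2 = 1249.26 J
depth = E/(sigma*A) = 1249.26 J / (1700 MPa * 63.6173 mm^2) = 1249.26/(1700 * 63.6173) m = 0.0115512 m ≈ 11.55 mm

11.55 mm


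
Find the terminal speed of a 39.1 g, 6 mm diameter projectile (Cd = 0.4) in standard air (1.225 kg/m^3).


A = pi*(d/2)^2 = pi*(6/2000)^2 = 2.82743e-05 m^2
vt = sqrt(2mg/(Cd*rho*A)) = sqrt(2*0.0391*9.81/(0.4 * 1.225 * 2.82743e-05)) = 235.3 m/s

235.3 m/s


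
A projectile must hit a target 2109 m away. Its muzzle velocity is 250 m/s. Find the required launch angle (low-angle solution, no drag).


sin(2*theta) = R*g/v0^2 = 2109*9.81/250^2 = 0.331029, theta = arcsin(0.331029)/2 = 9.666°

9.666 degrees


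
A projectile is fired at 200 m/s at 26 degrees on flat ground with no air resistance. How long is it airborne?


T = 2*v0*sin(theta)/g = 2*200*sin(26°)/9.81 = 17.87 s

17.87 s


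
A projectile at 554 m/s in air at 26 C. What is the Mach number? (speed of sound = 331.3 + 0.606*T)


a = 331.3 + 0.606*(26) = 347.056 m/s
M = v/a = 554/347.056 = 1.596

1.596


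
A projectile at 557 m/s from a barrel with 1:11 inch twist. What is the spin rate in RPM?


twist_m = 11*0.0254 = 0.2794 m
spin = v/twist = 557/0.2794 = 1993.558 rev/s
RPM = spin*60 = 1993.558*60 ≈ 119613 RPM

119613 RPM


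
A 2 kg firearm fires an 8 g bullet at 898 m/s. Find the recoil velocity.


v_recoil = m_p * v_p / m_gun = 0.008 * 898 / 2 = 3.592 m/s

3.592 m/s


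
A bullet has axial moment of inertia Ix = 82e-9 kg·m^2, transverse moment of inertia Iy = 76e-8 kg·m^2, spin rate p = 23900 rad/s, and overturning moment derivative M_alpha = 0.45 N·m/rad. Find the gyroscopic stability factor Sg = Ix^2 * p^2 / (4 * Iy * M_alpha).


Sg = Ix^2 * p^2 / (4 * Iy * M_alpha) = (82e-9)^2 * 23900^2 / (4 * 76e-8 * 0.45) = 2.808

2.808


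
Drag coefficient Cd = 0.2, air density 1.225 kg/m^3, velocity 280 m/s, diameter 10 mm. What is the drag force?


A = pi*(d/2)^2 = pi*(10/2000)^2 = 7.85398e-05 m^2
Fd = 0.5*Cd*rho*A*v^2 = 0.5*0.2*1.225*7.85398e-05*280^2 = 0.7543 N

0.7543 N


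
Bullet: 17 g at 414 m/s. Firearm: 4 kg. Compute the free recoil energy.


v_r = m_p*v_p/m_gun = 0.017*414/4 = 1.7595 m/s, E_r = 0.5*m_gun*v_r^2 = 0.5*4*1.7595^2 = 6.192 J

6.192 J


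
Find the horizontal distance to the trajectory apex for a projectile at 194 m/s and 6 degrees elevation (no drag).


R = v0^2*sin(2*theta)/g = 194^2*sin(2*6°)/9.81 = 797.652 m
apex_dist = R/2 = 797.652/2 = 398.8 m

398.8 m


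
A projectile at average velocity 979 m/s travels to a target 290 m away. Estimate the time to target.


t = d/v = 290/979 = 0.2962 s

0.2962 s


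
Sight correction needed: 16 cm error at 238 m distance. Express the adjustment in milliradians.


1 mrad subtends 1 cm per 10 m of range, so adj = error_cm / (dist_m / 10) = 16 / (238/10) = 0.6723 mrad

0.6723 mrad


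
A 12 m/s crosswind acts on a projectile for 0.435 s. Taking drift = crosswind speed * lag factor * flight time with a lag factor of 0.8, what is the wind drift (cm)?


drift = v_wind * lag * t = 12 * 0.8 * 0.435 = 4.176 m ≈ 417.6 cm

417.6 cm


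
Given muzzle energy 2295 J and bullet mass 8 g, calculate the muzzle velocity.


v = sqrt(2*E/m) = sqrt(2*2295/0.008) = 757.5 m/s

757.5 m/s


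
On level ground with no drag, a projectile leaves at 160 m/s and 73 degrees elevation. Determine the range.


R = v0^2 * sin(2*theta) / g = 160^2 * sin(2*73°) / 9.81 = 1459 m

1459 m


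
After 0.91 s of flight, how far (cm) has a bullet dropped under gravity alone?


drop = 0.5*g*t^2 = 0.5*9.81*0.91^2 = 4.06183 m ≈ 406.2 cm

406.2 cm


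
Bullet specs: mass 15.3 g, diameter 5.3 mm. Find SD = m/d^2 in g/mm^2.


SD = m/d^2 = 15.3/5.3^2 = 0.5447 g/mm^2

0.5447 g/mm^2


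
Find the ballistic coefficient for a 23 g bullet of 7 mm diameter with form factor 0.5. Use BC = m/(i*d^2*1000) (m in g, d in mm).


BC = m/(i*d^2*1000) = 23/(0.5 * 7^2 * 1000) = 0.0009388

0.0009388


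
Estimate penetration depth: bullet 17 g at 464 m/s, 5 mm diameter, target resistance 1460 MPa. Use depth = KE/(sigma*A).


A = pi*(d/2)^2 = pi*(5/2)^2 = 19.635 mm^2
E = 0.5*m*v^2 = 0.5*0.017*464^2 = 1830.02 J
depth = E/(sigma*A) = 1830.02 J / (1460 MPa * 19.635 mm^2) = 1830.02/(1460 * 19.635) m = 0.063837 m ≈ 63.84 mm

63.84 mm


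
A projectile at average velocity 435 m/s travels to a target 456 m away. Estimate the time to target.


t = d/v = 456/435 = 1.048 s

1.048 s


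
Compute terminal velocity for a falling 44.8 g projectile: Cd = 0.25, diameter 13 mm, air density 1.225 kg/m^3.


A = pi*(d/2)^2 = pi*(13/2000)^2 = 1.32732e-04 m^2
vt = sqrt(2mg/(Cd*rho*A)) = sqrt(2*0.0448*9.81/(0.25 * 1.225 * 1.32732e-04)) = 147 m/s

147 m/s


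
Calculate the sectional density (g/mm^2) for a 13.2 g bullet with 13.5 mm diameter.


SD = m/d^2 = 13.2/13.5^2 = 0.07243 g/mm^2

0.07243 g/mm^2


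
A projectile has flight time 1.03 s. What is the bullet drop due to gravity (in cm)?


drop = 0.5*g*t^2 = 0.5*9.81*1.03^2 = 5.20371 m ≈ 520.4 cm

520.4 cm


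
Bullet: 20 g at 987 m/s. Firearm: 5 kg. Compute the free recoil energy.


v_r = m_p*v_p/m_gun = 0.02*987/5 = 3.948 m/s, E_r = 0.5*m_gun*v_r^2 = 0.5*5*3.948^2 = 38.97 J

38.97 J


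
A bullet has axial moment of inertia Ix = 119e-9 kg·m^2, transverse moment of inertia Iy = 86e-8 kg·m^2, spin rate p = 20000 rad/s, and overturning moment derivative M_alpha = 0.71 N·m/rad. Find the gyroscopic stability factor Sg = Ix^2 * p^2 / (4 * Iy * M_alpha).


Sg = Ix^2 * p^2 / (4 * Iy * M_alpha) = (119e-9)^2 * 20000^2 / (4 * 86e-8 * 0.71) = 2.319

2.319


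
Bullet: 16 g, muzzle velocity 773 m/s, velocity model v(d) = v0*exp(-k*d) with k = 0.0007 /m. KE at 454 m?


v = v0*exp(-k*d) = 773*exp(-0.0007*454) = 562.549 m/s
E = 0.5*m*v^2 = 0.5*0.016*562.549^2 = 2532 J

2532 J


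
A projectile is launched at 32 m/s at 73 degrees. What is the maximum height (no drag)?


H = (v0*sin(theta))^2 / (2g) = (32*sin(73°))^2 / (2*9.81) = 47.73 m

47.73 m


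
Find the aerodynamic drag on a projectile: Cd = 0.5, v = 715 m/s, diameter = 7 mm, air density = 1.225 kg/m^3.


A = pi*(d/2)^2 = pi*(7/2000)^2 = 3.84845e-05 m^2
Fd = 0.5*Cd*rho*A*v^2 = 0.5*0.5*1.225*3.84845e-05*715^2 = 6.025 N

6.025 N


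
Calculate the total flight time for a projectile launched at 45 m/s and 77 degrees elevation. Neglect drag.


T = 2*v0*sin(theta)/g = 2*45*sin(77°)/9.81 = 8.939 s

8.939 s


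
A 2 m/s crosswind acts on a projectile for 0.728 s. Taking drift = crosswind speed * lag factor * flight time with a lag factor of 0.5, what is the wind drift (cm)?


drift = v_wind * lag * t = 2 * 0.5 * 0.728 = 0.728 m ≈ 72.8 cm

72.8 cm


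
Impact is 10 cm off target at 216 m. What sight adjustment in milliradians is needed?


1 mrad subtends 1 cm per 10 m of range, so adj = error_cm / (dist_m / 10) = 10 / (216/10) = 0.463 mrad

0.463 mrad


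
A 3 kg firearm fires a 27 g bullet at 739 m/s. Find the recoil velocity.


v_recoil = m_p * v_p / m_gun = 0.027 * 739 / 3 = 6.651 m/s

6.651 m/s


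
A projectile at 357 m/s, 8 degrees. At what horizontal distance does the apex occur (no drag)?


R = v0^2*sin(2*theta)/g = 357^2*sin(2*8°)/9.81 = 3581.01 m
apex_dist = R/2 = 3581.01/2 = 1791 m

1791 m


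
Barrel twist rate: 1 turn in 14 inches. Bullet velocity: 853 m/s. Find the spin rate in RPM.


twist_m = 14*0.0254 = 0.3556 m
spin = v/twist = 853/0.3556 = 2398.763 rev/s
RPM = spin*60 = 2398.763*60 ≈ 143926 RPM

143926 RPM


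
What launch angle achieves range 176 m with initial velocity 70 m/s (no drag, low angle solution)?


sin(2*theta) = R*g/v0^2 = 176*9.81/70^2 = 0.352359, theta = arcsin(0.352359)/2 = 10.32°

10.32 degrees


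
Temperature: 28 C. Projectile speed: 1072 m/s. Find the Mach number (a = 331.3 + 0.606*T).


a = 331.3 + 0.606*(28) = 348.268 m/s
M = v/a = 1072/348.268 = 3.078

3.078


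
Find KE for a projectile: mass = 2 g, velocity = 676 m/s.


E = 0.5*m*v^2 = 0.5*0.002*676^2 = 457 J

457 J


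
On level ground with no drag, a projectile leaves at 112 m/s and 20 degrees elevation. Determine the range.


R = v0^2 * sin(2*theta) / g = 112^2 * sin(2*20°) / 9.81 = 821.9 m

821.9 m


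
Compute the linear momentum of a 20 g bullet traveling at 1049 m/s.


p = m*v = 0.02*1049 = 20.98 kg·m/s

20.98 kg·m/s


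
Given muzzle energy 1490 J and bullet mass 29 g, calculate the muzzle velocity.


v = sqrt(2*E/m) = sqrt(2*1490/0.029) = 320.6 m/s

320.6 m/s


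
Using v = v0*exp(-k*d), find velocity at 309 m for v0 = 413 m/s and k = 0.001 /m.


v = v0*exp(-k*d) = 413*exp(-0.001*309) = 303.2 m/s

303.2 m/s


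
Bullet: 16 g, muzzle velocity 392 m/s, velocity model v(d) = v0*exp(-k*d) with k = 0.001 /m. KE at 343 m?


v = v0*exp(-k*d) = 392*exp(-0.001*343) = 278.178 m/s
E = 0.5*m*v^2 = 0.5*0.016*278.178^2 = 619.1 J

619.1 J


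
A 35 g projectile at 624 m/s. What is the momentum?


p = m*v = 0.035*624 = 21.84 kg·m/s

21.84 kg·m/s


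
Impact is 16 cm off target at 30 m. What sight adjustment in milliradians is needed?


1 mrad subtends 1 cm per 10 m of range, so adj = error_cm / (dist_m / 10) = 16 / (30/10) = 5.333 mrad

5.333 mrad


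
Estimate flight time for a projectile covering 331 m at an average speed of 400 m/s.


t = d/v = 331/400 = 0.8275 s

0.8275 s


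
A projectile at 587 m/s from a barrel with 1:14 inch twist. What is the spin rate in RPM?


twist_m = 14*0.0254 = 0.3556 m
spin = v/twist = 587/0.3556 = 1650.731 rev/s
RPM = spin*60 = 1650.731*60 ≈ 99044 RPM

99044 RPM


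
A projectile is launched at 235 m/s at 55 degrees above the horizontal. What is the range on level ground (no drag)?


R = v0^2 * sin(2*theta) / g = 235^2 * sin(2*55°) / 9.81 = 5290 m

5290 m


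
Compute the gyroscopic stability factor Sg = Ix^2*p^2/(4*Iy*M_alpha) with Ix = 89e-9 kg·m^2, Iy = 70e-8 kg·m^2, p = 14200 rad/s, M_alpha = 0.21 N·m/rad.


Sg = Ix^2 * p^2 / (4 * Iy * M_alpha) = (89e-9)^2 * 14200^2 / (4 * 70e-8 * 0.21) = 2.716

2.716


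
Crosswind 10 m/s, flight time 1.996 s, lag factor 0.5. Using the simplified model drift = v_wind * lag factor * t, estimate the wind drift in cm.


drift = v_wind * lag * t = 10 * 0.5 * 1.996 = 9.98 m ≈ 998 cm

998 cm


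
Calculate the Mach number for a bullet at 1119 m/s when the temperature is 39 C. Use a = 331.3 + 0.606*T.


a = 331.3 + 0.606*(39) = 354.934 m/s
M = v/a = 1119/354.934 = 3.153

3.153


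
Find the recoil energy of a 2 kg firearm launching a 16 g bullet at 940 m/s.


v_r = m_p*v_p/m_gun = 0.016*940/2 = 7.52 m/s, E_r = 0.5*m_gun*v_r^2 = 0.5*2*7.52^2 = 56.55 J

56.55 J


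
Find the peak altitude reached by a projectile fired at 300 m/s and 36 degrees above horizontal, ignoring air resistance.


H = (v0*sin(theta))^2 / (2g) = (300*sin(36°))^2 / (2*9.81) = 1585 m

1585 m


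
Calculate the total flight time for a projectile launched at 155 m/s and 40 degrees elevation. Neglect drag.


T = 2*v0*sin(theta)/g = 2*155*sin(40°)/9.81 = 20.31 s

20.31 s


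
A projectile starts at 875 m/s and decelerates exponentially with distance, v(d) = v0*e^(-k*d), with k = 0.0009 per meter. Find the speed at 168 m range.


v = v0*exp(-k*d) = 875*exp(-0.0009*168) = 752.2 m/s

752.2 m/s


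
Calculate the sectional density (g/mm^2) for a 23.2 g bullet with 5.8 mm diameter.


SD = m/d^2 = 23.2/5.8^2 = 0.6897 g/mm^2

0.6897 g/mm^2


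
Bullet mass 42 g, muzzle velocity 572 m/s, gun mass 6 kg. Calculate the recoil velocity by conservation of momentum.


v_recoil = m_p * v_p / m_gun = 0.042 * 572 / 6 = 4.004 m/s

4.004 m/s


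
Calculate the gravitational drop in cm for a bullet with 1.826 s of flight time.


drop = 0.5*g*t^2 = 0.5*9.81*1.826^2 = 16.3546 m ≈ 1635 cm

1635 cm


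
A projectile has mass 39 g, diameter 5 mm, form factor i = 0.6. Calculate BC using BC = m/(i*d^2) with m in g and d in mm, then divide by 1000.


BC = m/(i*d^2*1000) = 39/(0.6 * 5^2 * 1000) = 0.0026

0.0026


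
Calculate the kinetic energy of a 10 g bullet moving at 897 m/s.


E = 0.5*m*v^2 = 0.5*0.01*897^2 = 4023 J

4023 J


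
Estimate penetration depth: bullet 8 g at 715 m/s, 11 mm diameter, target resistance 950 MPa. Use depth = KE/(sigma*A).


A = pi*(d/2)^2 = pi*(11/2)^2 = 95.0332 mm^2
E = 0.5*m*v^2 = 0.5*0.008*715^2 = 2044.9 J
depth = E/(sigma*A) = 2044.9 J / (950 MPa * 95.0332 mm^2) = 2044.9/(950 * 95.0332) m = 0.0226503 m ≈ 22.65 mm

22.65 mm
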